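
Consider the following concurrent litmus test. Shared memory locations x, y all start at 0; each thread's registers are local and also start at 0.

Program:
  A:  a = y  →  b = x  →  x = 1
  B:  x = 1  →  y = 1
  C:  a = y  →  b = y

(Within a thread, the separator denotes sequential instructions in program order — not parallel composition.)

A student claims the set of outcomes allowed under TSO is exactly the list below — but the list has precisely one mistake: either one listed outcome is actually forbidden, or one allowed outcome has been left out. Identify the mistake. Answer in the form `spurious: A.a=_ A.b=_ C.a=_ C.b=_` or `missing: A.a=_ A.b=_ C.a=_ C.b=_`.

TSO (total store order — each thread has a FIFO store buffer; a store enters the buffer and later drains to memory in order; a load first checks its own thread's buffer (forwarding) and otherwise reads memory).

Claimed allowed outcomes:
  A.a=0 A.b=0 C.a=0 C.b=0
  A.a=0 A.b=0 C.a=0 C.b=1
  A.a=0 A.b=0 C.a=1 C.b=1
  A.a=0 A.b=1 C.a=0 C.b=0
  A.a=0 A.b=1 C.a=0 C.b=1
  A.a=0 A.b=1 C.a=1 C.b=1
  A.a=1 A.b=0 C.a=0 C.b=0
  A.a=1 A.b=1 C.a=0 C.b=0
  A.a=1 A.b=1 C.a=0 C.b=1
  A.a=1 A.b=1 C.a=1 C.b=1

spurious: A.a=1 A.b=0 C.a=0 C.b=0

outcome vector order: (A.a,A.b,C.a,C.b)
TSO: 9 outcomes — {0000, 0001, 0011, 0100, 0101, 0111, 1100, 1101, 1111}
claimed∖TSO = {1000}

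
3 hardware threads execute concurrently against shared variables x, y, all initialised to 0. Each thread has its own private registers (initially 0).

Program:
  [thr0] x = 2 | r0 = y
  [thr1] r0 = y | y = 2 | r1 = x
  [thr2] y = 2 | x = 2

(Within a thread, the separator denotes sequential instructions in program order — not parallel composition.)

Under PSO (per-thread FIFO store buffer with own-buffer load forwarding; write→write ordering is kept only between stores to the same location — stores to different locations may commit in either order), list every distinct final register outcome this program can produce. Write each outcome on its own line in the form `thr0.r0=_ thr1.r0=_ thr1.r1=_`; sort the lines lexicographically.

thr0.r0=0 thr1.r0=0 thr1.r1=0
thr0.r0=0 thr1.r0=0 thr1.r1=2
thr0.r0=0 thr1.r0=2 thr1.r1=0
thr0.r0=0 thr1.r0=2 thr1.r1=2
thr0.r0=2 thr1.r0=0 thr1.r1=0
thr0.r0=2 thr1.r0=0 thr1.r1=2
thr0.r0=2 thr1.r0=2 thr1.r1=0
thr0.r0=2 thr1.r0=2 thr1.r1=2

outcome vector order: (thr0.r0,thr1.r0,thr1.r1)
|PSO outcomes| = 8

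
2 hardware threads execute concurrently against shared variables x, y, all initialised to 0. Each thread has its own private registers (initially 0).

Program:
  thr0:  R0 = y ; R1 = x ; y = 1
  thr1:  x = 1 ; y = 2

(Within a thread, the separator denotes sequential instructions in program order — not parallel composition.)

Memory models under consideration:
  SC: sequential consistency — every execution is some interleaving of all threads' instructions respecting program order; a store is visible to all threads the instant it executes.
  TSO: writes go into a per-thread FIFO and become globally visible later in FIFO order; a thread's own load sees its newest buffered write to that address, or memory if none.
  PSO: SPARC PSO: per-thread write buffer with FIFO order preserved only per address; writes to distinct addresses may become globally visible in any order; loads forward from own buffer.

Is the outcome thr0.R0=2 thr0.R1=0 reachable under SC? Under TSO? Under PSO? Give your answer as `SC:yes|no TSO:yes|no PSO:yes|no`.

SC:no TSO:no PSO:yes

outcome vector order: (thr0.R0,thr0.R1)
SC: 3 outcomes — {0/0 0/1 2/1}
TSO: 3 outcomes — {0/0 0/1 2/1}
PSO: 4 outcomes — {0/0 0/1 2/0 2/1}
target 2/0 ∈ {PSO}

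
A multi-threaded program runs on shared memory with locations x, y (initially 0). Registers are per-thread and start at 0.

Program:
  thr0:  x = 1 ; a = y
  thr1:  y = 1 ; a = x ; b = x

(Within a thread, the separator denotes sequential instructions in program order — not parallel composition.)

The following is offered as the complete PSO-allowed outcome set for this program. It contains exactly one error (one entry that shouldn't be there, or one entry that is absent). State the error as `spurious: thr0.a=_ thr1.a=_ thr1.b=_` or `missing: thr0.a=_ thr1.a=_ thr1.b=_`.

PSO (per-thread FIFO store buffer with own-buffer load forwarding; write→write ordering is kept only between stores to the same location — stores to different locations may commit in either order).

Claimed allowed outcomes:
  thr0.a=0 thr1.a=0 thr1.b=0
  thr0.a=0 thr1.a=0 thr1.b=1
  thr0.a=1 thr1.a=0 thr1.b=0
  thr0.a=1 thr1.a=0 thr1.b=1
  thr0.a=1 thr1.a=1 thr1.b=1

outcome vector order: (thr0.a,thr1.a,thr1.b)
[PSO] allowed = {0/0/0, 0/0/1, 0/1/1, 1/0/0, 1/0/1, 1/1/1}
PSO∖claimed = {0/1/1}

missing: thr0.a=0 thr1.a=1 thr1.b=1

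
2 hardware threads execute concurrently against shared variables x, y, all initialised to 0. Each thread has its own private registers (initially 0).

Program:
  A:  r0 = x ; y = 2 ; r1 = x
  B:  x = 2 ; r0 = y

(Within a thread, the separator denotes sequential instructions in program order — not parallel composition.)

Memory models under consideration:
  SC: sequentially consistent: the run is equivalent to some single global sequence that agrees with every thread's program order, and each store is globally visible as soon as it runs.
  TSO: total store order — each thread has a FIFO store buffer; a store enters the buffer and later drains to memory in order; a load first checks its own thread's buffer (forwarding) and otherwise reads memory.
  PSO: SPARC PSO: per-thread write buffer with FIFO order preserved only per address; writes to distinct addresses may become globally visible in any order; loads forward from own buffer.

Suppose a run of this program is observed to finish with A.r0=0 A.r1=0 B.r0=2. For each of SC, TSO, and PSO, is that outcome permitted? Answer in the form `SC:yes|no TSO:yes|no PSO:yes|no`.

SC:yes TSO:yes PSO:yes

outcome vector order: (A.r0,A.r1,B.r0)
[SC] allowed = {(0,0,2); (0,2,0); (0,2,2); (2,2,0); (2,2,2)}
[TSO] allowed = {(0,0,0); (0,0,2); (0,2,0); (0,2,2); (2,2,0); (2,2,2)}
[PSO] allowed = {(0,0,0); (0,0,2); (0,2,0); (0,2,2); (2,2,0); (2,2,2)}
target (0,0,2) ∈ {SC,TSO,PSO}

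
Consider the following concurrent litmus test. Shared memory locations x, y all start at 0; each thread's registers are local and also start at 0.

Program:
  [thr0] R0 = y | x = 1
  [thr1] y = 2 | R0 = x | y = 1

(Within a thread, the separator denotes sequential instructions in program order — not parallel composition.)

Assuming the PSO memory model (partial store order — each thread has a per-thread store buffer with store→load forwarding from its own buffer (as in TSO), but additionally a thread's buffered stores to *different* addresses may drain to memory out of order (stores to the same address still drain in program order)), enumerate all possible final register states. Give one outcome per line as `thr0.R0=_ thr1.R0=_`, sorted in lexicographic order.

thr0.R0=0 thr1.R0=0
thr0.R0=0 thr1.R0=1
thr0.R0=1 thr1.R0=0
thr0.R0=2 thr1.R0=0
thr0.R0=2 thr1.R0=1

outcome vector order: (thr0.R0,thr1.R0)
|PSO outcomes| = 5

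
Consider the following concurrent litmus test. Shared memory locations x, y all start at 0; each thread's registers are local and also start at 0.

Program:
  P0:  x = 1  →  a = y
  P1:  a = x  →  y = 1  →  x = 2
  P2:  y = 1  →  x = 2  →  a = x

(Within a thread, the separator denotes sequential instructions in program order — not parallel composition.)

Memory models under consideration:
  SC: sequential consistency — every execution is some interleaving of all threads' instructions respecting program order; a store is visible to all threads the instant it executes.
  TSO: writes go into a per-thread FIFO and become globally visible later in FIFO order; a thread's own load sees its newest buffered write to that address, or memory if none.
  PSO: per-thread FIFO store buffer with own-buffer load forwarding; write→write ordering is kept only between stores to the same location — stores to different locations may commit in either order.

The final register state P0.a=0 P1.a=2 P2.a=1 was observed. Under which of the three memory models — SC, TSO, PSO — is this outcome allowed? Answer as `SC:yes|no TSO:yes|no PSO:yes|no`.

SC:no TSO:yes PSO:yes

outcome vector order: (P0.a,P1.a,P2.a)
under SC → 002; 012; 022; 101; 102; 111; 112; 121; 122
under TSO → 001; 002; 011; 012; 021; 022; 101; 102; 111; 112; 121; 122
under PSO → 001; 002; 011; 012; 021; 022; 101; 102; 111; 112; 121; 122
target 021 ∈ {TSO,PSO}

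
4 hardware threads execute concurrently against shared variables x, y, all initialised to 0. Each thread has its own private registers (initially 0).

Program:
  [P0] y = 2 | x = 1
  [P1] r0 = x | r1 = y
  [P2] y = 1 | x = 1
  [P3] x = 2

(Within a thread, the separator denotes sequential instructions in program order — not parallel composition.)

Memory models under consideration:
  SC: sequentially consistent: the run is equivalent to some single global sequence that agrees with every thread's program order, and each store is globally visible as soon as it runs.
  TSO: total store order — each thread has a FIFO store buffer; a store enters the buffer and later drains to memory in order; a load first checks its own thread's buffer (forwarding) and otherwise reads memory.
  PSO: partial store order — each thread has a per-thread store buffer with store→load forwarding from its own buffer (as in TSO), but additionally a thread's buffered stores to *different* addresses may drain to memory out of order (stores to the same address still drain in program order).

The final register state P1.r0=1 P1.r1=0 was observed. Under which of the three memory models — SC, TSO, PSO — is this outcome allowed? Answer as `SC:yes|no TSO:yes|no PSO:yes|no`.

outcome vector order: (P1.r0,P1.r1)
[SC] allowed = {00; 01; 02; 11; 12; 20; 21; 22}
[TSO] allowed = {00; 01; 02; 11; 12; 20; 21; 22}
[PSO] allowed = {00; 01; 02; 10; 11; 12; 20; 21; 22}
target 10 ∈ {PSO}

SC:no TSO:no PSO:yes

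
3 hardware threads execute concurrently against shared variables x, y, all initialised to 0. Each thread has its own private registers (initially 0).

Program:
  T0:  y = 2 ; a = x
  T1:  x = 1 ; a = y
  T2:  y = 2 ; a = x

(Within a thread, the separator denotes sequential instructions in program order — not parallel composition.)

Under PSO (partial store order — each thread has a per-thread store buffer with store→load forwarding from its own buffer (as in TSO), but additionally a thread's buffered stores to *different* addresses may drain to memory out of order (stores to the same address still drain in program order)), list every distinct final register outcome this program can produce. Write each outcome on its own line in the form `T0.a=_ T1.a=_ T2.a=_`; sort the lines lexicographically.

outcome vector order: (T0.a,T1.a,T2.a)
|PSO outcomes| = 8

T0.a=0 T1.a=0 T2.a=0
T0.a=0 T1.a=0 T2.a=1
T0.a=0 T1.a=2 T2.a=0
T0.a=0 T1.a=2 T2.a=1
T0.a=1 T1.a=0 T2.a=0
T0.a=1 T1.a=0 T2.a=1
T0.a=1 T1.a=2 T2.a=0
T0.a=1 T1.a=2 T2.a=1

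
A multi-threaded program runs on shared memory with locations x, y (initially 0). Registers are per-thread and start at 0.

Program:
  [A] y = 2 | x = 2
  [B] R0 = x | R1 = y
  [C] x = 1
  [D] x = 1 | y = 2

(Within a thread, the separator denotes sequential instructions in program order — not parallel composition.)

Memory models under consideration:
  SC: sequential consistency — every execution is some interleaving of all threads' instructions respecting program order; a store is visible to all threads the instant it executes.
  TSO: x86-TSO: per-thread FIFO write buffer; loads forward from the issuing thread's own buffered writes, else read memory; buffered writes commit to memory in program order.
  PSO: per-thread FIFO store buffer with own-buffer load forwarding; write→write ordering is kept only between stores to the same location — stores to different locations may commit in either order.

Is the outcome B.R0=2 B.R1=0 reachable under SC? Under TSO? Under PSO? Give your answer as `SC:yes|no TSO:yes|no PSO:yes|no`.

outcome vector order: (B.R0,B.R1)
[SC] allowed = {<0 0> <0 2> <1 0> <1 2> <2 2>}
[TSO] allowed = {<0 0> <0 2> <1 0> <1 2> <2 2>}
[PSO] allowed = {<0 0> <0 2> <1 0> <1 2> <2 0> <2 2>}
target <2 0> ∈ {PSO}

SC:no TSO:no PSO:yes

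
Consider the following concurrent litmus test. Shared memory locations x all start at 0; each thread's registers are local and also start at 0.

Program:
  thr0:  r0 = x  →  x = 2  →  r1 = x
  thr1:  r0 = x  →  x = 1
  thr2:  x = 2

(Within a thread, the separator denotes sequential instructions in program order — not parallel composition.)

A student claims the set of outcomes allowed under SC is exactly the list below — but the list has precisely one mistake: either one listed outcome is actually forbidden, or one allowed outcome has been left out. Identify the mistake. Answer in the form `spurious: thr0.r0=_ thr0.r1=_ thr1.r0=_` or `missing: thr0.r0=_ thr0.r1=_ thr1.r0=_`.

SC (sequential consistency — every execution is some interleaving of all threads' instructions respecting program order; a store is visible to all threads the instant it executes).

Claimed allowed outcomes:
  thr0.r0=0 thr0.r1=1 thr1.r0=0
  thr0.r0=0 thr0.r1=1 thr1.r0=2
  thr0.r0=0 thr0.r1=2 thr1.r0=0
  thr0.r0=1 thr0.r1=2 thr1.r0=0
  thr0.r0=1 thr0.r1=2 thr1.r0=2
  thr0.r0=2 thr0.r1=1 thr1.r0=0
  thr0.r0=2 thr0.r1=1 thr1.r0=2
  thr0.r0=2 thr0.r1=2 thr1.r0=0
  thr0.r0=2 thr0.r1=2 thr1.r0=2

outcome vector order: (thr0.r0,thr0.r1,thr1.r0)
under SC → <0 1 0>; <0 1 2>; <0 2 0>; <0 2 2>; <1 2 0>; <1 2 2>; <2 1 0>; <2 1 2>; <2 2 0>; <2 2 2>
SC∖claimed = {<0 2 2>}

missing: thr0.r0=0 thr0.r1=2 thr1.r0=2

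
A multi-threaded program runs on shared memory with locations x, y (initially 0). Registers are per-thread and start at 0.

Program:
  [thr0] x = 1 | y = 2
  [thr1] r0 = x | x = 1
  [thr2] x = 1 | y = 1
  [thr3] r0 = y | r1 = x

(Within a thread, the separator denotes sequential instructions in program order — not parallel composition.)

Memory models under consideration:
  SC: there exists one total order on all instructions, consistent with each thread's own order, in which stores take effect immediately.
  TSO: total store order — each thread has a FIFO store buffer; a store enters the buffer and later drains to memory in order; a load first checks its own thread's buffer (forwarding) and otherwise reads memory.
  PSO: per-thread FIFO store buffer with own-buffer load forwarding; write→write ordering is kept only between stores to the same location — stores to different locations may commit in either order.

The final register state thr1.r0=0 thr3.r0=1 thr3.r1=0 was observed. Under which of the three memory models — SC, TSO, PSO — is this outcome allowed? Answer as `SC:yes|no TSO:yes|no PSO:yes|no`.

SC:no TSO:no PSO:yes

outcome vector order: (thr1.r0,thr3.r0,thr3.r1)
SC (8): 000 001 011 021 100 101 111 121
TSO (8): 000 001 011 021 100 101 111 121
PSO (12): 000 001 010 011 020 021 100 101 110 111 120 121
target 010 ∈ {PSO}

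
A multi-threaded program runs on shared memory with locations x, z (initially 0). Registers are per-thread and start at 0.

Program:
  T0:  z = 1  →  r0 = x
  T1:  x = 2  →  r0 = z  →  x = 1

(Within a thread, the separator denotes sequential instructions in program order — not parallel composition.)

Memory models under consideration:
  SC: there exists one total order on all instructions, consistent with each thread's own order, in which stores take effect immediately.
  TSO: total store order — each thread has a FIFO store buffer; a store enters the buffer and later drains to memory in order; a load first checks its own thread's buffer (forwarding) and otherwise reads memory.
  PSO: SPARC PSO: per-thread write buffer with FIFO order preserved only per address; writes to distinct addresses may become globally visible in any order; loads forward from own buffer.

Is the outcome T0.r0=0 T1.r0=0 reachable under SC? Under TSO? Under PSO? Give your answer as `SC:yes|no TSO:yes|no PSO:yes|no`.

outcome vector order: (T0.r0,T1.r0)
SC: 5 outcomes — {<0 1>; <1 0>; <1 1>; <2 0>; <2 1>}
TSO: 6 outcomes — {<0 0>; <0 1>; <1 0>; <1 1>; <2 0>; <2 1>}
PSO: 6 outcomes — {<0 0>; <0 1>; <1 0>; <1 1>; <2 0>; <2 1>}
target <0 0> ∈ {TSO,PSO}

SC:no TSO:yes PSO:yes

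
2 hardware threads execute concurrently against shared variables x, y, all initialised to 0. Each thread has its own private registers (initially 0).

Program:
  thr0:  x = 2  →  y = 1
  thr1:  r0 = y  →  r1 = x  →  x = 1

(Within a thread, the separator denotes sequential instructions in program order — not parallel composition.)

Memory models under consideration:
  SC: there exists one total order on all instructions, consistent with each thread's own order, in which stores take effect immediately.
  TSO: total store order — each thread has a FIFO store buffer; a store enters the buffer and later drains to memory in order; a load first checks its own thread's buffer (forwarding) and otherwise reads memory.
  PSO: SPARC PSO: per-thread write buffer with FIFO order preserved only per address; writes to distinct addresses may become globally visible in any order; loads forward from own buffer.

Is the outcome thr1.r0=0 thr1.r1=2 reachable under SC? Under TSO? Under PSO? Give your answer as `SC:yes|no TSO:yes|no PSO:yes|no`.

outcome vector order: (thr1.r0,thr1.r1)
SC (3): 0/0; 0/2; 1/2
TSO (3): 0/0; 0/2; 1/2
PSO (4): 0/0; 0/2; 1/0; 1/2
target 0/2 ∈ {SC,TSO,PSO}

SC:yes TSO:yes PSO:yes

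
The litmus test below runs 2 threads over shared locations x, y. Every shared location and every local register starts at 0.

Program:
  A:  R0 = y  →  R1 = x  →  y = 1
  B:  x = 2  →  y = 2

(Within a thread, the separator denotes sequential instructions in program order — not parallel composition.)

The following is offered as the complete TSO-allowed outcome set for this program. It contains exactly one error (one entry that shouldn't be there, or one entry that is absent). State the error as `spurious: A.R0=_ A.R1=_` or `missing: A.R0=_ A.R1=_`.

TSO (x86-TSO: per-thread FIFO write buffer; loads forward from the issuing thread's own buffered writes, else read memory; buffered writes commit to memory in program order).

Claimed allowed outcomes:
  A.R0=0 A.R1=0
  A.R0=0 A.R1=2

outcome vector order: (A.R0,A.R1)
TSO (3): (0,0); (0,2); (2,2)
TSO∖claimed = {(2,2)}

missing: A.R0=2 A.R1=2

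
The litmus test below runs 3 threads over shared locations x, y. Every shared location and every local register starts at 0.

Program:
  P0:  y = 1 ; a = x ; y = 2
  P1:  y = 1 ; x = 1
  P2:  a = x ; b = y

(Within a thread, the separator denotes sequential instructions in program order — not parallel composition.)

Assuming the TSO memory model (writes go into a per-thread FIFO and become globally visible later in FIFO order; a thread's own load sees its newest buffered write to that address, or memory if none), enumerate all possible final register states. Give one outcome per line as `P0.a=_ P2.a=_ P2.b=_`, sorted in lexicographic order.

P0.a=0 P2.a=0 P2.b=0
P0.a=0 P2.a=0 P2.b=1
P0.a=0 P2.a=0 P2.b=2
P0.a=0 P2.a=1 P2.b=1
P0.a=0 P2.a=1 P2.b=2
P0.a=1 P2.a=0 P2.b=0
P0.a=1 P2.a=0 P2.b=1
P0.a=1 P2.a=0 P2.b=2
P0.a=1 P2.a=1 P2.b=1
P0.a=1 P2.a=1 P2.b=2

outcome vector order: (P0.a,P2.a,P2.b)
|TSO outcomes| = 10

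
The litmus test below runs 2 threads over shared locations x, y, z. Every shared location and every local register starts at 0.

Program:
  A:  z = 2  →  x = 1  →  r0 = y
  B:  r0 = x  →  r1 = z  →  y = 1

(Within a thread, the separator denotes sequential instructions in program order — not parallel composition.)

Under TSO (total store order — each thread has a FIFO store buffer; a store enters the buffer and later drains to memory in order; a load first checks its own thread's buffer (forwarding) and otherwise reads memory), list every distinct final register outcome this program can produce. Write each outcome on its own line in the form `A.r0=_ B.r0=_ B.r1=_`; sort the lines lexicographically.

outcome vector order: (A.r0,B.r0,B.r1)
|TSO outcomes| = 6

A.r0=0 B.r0=0 B.r1=0
A.r0=0 B.r0=0 B.r1=2
A.r0=0 B.r0=1 B.r1=2
A.r0=1 B.r0=0 B.r1=0
A.r0=1 B.r0=0 B.r1=2
A.r0=1 B.r0=1 B.r1=2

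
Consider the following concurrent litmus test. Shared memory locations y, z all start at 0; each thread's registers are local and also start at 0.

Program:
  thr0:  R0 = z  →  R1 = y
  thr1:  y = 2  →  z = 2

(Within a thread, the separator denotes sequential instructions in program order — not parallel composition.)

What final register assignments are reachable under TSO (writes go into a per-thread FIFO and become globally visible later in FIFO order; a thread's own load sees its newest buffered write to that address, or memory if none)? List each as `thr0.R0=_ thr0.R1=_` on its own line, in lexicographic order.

outcome vector order: (thr0.R0,thr0.R1)
|TSO outcomes| = 3

thr0.R0=0 thr0.R1=0
thr0.R0=0 thr0.R1=2
thr0.R0=2 thr0.R1=2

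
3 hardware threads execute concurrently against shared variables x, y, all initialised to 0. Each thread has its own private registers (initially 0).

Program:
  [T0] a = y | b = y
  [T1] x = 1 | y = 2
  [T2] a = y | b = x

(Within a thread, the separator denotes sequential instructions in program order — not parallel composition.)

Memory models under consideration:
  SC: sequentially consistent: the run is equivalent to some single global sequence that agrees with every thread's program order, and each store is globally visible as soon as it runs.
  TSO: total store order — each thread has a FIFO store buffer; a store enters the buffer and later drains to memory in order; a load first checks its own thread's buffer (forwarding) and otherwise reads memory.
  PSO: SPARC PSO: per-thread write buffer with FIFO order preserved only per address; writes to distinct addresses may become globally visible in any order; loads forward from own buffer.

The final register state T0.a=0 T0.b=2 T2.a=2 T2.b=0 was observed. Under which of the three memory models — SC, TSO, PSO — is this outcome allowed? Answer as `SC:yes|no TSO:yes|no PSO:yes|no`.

outcome vector order: (T0.a,T0.b,T2.a,T2.b)
SC: 9 outcomes — {0000; 0001; 0021; 0200; 0201; 0221; 2200; 2201; 2221}
TSO: 9 outcomes — {0000; 0001; 0021; 0200; 0201; 0221; 2200; 2201; 2221}
PSO: 12 outcomes — {0000; 0001; 0020; 0021; 0200; 0201; 0220; 0221; 2200; 2201; 2220; 2221}
target 0220 ∈ {PSO}

SC:no TSO:no PSO:yes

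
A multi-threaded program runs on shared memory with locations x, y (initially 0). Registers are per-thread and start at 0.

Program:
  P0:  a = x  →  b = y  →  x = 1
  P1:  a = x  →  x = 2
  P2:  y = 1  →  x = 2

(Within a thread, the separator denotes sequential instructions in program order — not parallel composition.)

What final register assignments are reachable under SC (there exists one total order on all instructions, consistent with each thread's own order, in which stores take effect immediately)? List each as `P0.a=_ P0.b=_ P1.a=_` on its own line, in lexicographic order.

P0.a=0 P0.b=0 P1.a=0
P0.a=0 P0.b=0 P1.a=1
P0.a=0 P0.b=0 P1.a=2
P0.a=0 P0.b=1 P1.a=0
P0.a=0 P0.b=1 P1.a=1
P0.a=0 P0.b=1 P1.a=2
P0.a=2 P0.b=0 P1.a=0
P0.a=2 P0.b=1 P1.a=0
P0.a=2 P0.b=1 P1.a=1
P0.a=2 P0.b=1 P1.a=2

outcome vector order: (P0.a,P0.b,P1.a)
|SC outcomes| = 10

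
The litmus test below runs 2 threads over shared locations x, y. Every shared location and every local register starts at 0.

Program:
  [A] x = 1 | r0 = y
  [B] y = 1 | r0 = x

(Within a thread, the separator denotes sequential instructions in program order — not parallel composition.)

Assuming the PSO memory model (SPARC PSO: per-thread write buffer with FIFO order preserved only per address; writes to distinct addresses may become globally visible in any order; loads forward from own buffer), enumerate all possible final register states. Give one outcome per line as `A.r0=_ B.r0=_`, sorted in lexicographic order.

outcome vector order: (A.r0,B.r0)
|PSO outcomes| = 4

A.r0=0 B.r0=0
A.r0=0 B.r0=1
A.r0=1 B.r0=0
A.r0=1 B.r0=1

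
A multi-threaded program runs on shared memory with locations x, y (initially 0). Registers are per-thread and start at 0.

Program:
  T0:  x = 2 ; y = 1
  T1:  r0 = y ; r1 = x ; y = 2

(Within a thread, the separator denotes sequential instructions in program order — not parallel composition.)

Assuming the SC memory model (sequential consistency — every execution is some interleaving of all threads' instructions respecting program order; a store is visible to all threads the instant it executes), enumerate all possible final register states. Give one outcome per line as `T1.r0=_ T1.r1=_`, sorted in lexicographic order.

outcome vector order: (T1.r0,T1.r1)
|SC outcomes| = 3

T1.r0=0 T1.r1=0
T1.r0=0 T1.r1=2
T1.r0=1 T1.r1=2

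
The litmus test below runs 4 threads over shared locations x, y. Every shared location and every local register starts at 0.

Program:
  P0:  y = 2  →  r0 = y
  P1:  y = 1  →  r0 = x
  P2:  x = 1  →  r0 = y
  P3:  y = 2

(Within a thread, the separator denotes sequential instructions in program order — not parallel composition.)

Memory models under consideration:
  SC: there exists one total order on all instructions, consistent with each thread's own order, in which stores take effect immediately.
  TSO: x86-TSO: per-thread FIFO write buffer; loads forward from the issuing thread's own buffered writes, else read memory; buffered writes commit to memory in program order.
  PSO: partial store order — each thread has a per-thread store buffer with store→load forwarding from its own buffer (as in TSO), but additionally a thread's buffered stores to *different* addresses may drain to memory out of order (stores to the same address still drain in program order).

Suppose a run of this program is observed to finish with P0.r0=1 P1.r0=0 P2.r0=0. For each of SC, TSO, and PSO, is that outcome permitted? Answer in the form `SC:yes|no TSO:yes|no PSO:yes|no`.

SC:no TSO:yes PSO:yes

outcome vector order: (P0.r0,P1.r0,P2.r0)
[SC] allowed = {101 102 110 111 112 201 202 210 211 212}
[TSO] allowed = {100 101 102 110 111 112 200 201 202 210 211 212}
[PSO] allowed = {100 101 102 110 111 112 200 201 202 210 211 212}
target 100 ∈ {TSO,PSO}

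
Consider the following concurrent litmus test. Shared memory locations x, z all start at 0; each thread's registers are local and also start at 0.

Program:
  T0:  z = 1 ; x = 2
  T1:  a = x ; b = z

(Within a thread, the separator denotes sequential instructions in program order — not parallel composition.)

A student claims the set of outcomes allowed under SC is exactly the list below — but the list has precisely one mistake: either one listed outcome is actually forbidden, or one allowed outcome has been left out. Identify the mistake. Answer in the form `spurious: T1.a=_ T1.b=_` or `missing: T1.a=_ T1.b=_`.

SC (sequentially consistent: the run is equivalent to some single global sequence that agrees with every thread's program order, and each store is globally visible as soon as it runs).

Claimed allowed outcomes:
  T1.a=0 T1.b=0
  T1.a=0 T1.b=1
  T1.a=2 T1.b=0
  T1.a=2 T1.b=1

outcome vector order: (T1.a,T1.b)
SC: 3 outcomes — {0/0; 0/1; 2/1}
claimed∖SC = {2/0}

spurious: T1.a=2 T1.b=0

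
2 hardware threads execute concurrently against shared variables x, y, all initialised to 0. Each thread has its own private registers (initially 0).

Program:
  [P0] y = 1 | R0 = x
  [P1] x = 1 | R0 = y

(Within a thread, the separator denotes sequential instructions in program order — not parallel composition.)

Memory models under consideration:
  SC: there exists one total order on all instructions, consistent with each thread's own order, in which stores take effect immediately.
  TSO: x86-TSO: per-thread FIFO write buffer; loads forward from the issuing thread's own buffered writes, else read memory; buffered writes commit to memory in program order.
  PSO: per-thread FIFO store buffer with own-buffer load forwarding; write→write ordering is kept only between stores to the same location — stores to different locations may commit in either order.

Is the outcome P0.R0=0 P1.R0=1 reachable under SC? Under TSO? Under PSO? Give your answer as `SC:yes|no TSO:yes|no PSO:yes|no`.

SC:yes TSO:yes PSO:yes

outcome vector order: (P0.R0,P1.R0)
under SC → (0,1), (1,0), (1,1)
under TSO → (0,0), (0,1), (1,0), (1,1)
under PSO → (0,0), (0,1), (1,0), (1,1)
target (0,1) ∈ {SC,TSO,PSO}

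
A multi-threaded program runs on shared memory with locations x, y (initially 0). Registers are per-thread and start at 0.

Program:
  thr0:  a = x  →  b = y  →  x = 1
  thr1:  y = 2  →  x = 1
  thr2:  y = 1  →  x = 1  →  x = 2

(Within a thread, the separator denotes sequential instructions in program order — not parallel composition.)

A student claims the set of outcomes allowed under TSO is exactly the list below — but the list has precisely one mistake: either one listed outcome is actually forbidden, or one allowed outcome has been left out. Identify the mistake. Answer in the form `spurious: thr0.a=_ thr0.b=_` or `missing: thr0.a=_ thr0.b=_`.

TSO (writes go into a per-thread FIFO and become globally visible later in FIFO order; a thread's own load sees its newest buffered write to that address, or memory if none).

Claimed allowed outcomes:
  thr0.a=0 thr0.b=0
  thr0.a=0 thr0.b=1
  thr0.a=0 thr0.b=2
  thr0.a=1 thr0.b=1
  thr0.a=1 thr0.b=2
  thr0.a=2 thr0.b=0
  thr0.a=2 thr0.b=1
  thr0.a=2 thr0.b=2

outcome vector order: (thr0.a,thr0.b)
under TSO → (0,0) (0,1) (0,2) (1,1) (1,2) (2,1) (2,2)
claimed∖TSO = {(2,0)}

spurious: thr0.a=2 thr0.b=0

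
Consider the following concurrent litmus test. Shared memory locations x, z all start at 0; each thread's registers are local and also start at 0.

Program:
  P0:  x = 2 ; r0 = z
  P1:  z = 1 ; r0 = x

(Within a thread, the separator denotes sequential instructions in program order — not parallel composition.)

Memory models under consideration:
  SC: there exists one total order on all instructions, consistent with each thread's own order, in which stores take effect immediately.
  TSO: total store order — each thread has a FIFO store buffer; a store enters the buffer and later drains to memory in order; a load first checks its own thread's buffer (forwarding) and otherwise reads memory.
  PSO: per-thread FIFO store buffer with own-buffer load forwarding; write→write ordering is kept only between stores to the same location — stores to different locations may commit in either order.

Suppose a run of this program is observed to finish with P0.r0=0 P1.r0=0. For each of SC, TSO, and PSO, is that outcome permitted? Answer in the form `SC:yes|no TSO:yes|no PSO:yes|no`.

outcome vector order: (P0.r0,P1.r0)
SC (3): (0,2); (1,0); (1,2)
TSO (4): (0,0); (0,2); (1,0); (1,2)
PSO (4): (0,0); (0,2); (1,0); (1,2)
target (0,0) ∈ {TSO,PSO}

SC:no TSO:yes PSO:yes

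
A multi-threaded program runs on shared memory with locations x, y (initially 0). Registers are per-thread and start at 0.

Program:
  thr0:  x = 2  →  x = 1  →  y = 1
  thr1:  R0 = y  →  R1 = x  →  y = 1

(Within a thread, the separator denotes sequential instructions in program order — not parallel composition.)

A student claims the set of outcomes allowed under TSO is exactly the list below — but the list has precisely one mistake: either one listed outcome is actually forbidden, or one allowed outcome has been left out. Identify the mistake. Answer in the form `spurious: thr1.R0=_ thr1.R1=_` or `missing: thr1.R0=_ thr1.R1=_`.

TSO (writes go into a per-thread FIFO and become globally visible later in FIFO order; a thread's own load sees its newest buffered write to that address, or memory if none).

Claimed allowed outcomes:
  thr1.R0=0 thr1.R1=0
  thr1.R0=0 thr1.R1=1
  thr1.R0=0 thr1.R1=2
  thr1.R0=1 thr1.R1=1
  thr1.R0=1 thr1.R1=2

outcome vector order: (thr1.R0,thr1.R1)
TSO: 4 outcomes — {(0,0), (0,1), (0,2), (1,1)}
claimed∖TSO = {(1,2)}

spurious: thr1.R0=1 thr1.R1=2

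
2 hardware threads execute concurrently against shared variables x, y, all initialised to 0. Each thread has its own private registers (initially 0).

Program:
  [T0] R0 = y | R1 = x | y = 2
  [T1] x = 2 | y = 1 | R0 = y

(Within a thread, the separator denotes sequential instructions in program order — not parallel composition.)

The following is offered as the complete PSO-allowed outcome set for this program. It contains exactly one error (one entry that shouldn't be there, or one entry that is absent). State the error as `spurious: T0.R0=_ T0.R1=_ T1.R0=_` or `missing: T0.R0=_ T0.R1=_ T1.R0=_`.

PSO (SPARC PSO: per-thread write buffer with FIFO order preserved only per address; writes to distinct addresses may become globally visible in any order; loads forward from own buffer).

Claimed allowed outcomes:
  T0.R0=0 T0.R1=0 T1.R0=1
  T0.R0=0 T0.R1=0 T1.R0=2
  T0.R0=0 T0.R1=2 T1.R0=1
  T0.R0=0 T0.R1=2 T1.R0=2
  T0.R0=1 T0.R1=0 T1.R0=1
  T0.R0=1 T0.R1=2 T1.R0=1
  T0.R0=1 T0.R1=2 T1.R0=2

outcome vector order: (T0.R0,T0.R1,T1.R0)
[PSO] allowed = {0/0/1, 0/0/2, 0/2/1, 0/2/2, 1/0/1, 1/0/2, 1/2/1, 1/2/2}
PSO∖claimed = {1/0/2}

missing: T0.R0=1 T0.R1=0 T1.R0=2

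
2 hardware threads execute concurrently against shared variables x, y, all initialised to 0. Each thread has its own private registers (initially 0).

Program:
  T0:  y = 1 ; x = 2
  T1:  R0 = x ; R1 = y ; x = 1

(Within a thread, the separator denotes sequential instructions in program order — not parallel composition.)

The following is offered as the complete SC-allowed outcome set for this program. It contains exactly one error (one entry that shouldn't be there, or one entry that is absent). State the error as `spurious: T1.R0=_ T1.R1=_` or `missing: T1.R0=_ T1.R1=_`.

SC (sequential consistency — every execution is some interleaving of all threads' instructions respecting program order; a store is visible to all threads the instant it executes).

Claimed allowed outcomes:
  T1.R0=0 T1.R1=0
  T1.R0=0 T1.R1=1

outcome vector order: (T1.R0,T1.R1)
SC: 3 outcomes — {(0,0), (0,1), (2,1)}
SC∖claimed = {(2,1)}

missing: T1.R0=2 T1.R1=1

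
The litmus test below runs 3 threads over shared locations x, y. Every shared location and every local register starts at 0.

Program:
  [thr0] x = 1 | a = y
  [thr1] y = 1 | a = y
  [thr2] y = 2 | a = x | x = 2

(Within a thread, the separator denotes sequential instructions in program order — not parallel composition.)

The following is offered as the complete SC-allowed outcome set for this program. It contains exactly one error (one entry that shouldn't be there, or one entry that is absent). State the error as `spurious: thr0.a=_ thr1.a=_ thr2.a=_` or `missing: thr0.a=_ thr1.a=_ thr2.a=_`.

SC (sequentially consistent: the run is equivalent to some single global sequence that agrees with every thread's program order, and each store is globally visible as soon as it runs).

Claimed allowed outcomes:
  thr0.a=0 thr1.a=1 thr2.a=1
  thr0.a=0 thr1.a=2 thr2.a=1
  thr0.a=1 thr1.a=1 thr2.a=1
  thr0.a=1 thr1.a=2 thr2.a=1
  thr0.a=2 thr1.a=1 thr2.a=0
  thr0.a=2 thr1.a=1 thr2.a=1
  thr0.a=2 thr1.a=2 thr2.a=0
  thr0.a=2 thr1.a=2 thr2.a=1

missing: thr0.a=1 thr1.a=1 thr2.a=0

outcome vector order: (thr0.a,thr1.a,thr2.a)
[SC] allowed = {(0,1,1) (0,2,1) (1,1,0) (1,1,1) (1,2,1) (2,1,0) (2,1,1) (2,2,0) (2,2,1)}
SC∖claimed = {(1,1,0)}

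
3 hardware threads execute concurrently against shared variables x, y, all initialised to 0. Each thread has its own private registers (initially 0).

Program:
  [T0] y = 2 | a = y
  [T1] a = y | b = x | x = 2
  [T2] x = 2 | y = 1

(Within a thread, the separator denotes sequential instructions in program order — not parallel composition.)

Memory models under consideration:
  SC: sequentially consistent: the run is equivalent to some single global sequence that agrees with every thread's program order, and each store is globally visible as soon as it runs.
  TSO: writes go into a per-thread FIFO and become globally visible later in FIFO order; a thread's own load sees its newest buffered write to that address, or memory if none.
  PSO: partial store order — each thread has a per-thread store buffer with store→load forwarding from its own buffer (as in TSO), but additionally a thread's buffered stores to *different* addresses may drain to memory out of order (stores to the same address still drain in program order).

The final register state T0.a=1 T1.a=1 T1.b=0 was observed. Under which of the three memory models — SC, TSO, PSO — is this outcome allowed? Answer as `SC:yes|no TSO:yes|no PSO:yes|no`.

SC:no TSO:no PSO:yes

outcome vector order: (T0.a,T1.a,T1.b)
[SC] allowed = {1/0/0 1/0/2 1/1/2 1/2/0 1/2/2 2/0/0 2/0/2 2/1/2 2/2/0 2/2/2}
[TSO] allowed = {1/0/0 1/0/2 1/1/2 1/2/0 1/2/2 2/0/0 2/0/2 2/1/2 2/2/0 2/2/2}
[PSO] allowed = {1/0/0 1/0/2 1/1/0 1/1/2 1/2/0 1/2/2 2/0/0 2/0/2 2/1/0 2/1/2 2/2/0 2/2/2}
target 1/1/0 ∈ {PSO}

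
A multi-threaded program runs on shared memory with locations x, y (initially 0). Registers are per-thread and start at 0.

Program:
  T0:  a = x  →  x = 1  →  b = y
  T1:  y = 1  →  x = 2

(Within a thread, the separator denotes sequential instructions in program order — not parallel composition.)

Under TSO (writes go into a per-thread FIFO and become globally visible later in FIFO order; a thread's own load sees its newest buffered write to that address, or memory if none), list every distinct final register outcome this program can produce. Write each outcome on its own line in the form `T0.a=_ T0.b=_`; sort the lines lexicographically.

outcome vector order: (T0.a,T0.b)
|TSO outcomes| = 3

T0.a=0 T0.b=0
T0.a=0 T0.b=1
T0.a=2 T0.b=1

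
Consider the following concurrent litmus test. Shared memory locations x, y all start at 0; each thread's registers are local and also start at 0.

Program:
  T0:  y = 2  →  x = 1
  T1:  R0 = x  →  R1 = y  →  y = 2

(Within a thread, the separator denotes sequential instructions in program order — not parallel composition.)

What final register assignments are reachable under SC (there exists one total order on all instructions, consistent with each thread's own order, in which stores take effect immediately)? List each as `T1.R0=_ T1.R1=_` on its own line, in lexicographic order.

T1.R0=0 T1.R1=0
T1.R0=0 T1.R1=2
T1.R0=1 T1.R1=2

outcome vector order: (T1.R0,T1.R1)
|SC outcomes| = 3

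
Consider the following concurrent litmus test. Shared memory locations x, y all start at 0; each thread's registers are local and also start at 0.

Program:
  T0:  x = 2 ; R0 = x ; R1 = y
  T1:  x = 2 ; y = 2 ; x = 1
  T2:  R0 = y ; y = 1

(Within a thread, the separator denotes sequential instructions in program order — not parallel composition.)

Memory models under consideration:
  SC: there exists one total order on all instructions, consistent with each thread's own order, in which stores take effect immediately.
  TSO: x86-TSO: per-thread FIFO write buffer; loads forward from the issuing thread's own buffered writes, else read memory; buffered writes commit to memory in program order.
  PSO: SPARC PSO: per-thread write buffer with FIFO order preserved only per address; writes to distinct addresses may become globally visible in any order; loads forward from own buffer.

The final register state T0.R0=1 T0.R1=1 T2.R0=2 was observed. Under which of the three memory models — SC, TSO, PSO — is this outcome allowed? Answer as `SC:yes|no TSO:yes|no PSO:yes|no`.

SC:yes TSO:yes PSO:yes

outcome vector order: (T0.R0,T0.R1,T2.R0)
under SC → (1,1,0); (1,1,2); (1,2,0); (1,2,2); (2,0,0); (2,0,2); (2,1,0); (2,1,2); (2,2,0); (2,2,2)
under TSO → (1,1,0); (1,1,2); (1,2,0); (1,2,2); (2,0,0); (2,0,2); (2,1,0); (2,1,2); (2,2,0); (2,2,2)
under PSO → (1,0,0); (1,0,2); (1,1,0); (1,1,2); (1,2,0); (1,2,2); (2,0,0); (2,0,2); (2,1,0); (2,1,2); (2,2,0); (2,2,2)
target (1,1,2) ∈ {SC,TSO,PSO}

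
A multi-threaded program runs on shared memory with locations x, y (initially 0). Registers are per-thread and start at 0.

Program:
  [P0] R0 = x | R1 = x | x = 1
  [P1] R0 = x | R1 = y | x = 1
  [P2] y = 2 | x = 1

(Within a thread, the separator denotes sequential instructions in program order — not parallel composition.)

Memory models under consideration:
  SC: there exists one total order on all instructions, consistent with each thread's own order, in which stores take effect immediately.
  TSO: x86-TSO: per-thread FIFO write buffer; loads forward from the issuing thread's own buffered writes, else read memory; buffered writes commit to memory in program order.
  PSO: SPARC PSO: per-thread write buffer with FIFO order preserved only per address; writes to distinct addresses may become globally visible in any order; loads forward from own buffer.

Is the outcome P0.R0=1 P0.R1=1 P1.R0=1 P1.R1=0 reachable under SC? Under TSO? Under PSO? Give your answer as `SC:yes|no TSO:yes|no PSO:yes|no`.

SC:no TSO:no PSO:yes

outcome vector order: (P0.R0,P0.R1,P1.R0,P1.R1)
under SC → 0000; 0002; 0010; 0012; 0100; 0102; 0112; 1100; 1102; 1112
under TSO → 0000; 0002; 0010; 0012; 0100; 0102; 0112; 1100; 1102; 1112
under PSO → 0000; 0002; 0010; 0012; 0100; 0102; 0110; 0112; 1100; 1102; 1110; 1112
target 1110 ∈ {PSO}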